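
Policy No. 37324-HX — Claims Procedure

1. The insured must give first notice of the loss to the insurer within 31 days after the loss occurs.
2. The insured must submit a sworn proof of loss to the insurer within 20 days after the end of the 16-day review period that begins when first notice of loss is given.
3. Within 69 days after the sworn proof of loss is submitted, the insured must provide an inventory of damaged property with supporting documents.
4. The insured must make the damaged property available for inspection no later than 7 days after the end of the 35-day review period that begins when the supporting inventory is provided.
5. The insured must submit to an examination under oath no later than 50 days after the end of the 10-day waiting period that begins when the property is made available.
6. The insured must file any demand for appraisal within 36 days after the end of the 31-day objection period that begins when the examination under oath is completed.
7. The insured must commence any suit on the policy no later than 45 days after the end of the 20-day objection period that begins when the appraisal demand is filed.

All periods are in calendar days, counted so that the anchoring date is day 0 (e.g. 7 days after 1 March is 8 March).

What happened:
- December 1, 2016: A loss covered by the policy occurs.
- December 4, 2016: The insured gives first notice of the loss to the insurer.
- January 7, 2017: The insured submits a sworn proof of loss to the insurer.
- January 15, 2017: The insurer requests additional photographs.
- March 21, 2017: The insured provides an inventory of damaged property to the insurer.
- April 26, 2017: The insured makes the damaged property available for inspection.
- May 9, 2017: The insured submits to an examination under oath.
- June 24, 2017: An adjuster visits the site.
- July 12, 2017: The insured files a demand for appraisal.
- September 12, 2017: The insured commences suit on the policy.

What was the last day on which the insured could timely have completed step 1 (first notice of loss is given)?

Step 1 runs from December 1, 2016, when the loss occurs. 31 days after December 1, 2016 is January 1, 2017.

January 1, 2017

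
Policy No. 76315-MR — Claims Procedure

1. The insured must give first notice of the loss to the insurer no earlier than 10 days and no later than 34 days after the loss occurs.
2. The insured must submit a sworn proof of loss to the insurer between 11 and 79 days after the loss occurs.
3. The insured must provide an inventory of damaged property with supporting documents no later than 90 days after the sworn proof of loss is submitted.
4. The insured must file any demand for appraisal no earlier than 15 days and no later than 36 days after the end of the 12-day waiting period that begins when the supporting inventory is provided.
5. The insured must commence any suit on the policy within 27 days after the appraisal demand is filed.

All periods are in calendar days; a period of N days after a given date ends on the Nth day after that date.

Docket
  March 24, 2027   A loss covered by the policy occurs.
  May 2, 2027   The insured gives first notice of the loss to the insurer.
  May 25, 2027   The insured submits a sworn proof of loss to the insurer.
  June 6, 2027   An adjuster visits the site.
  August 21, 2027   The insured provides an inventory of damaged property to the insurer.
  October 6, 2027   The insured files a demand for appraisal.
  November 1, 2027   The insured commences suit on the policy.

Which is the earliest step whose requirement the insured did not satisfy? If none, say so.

Step 1

(1) the permitted window runs from March 24, 2027 + 10 = April 3, 2027 to March 24, 2027 + 34 = April 27, 2027; done May 2, 2027 — 5 days after the window closed.
Later steps need not be reached.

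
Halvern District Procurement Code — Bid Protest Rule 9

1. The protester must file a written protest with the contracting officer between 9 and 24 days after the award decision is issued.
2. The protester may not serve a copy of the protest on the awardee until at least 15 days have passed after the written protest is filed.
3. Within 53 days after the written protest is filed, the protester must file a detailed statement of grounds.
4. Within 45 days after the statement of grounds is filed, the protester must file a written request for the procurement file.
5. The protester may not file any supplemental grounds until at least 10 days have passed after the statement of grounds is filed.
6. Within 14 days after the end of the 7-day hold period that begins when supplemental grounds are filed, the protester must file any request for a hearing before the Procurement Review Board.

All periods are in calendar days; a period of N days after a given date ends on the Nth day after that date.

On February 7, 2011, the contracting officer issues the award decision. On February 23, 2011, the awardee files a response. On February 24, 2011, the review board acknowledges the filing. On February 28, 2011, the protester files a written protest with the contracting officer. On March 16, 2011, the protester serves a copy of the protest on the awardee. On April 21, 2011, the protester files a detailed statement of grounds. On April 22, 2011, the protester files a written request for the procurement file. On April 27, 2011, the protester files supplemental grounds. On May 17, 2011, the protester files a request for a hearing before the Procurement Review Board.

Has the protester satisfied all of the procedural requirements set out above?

No

Step 1 — 9 and 24 days from February 7, 2011 (when the award decision is issued) are February 16, 2011 and March 3, 2011 respectively; February 28, 2011 falls inside that range.
Step 2 — must wait 15 days from February 28, 2011 (when the written protest is filed), so not before March 15, 2011; done March 16, 2011 — permitted.
Step 3 — counting 53 days from February 28, 2011 (when the written protest is filed) gives a deadline of April 22, 2011; April 21, 2011 is within that limit.
Step 4 — counting 45 days from April 21, 2011 (when the statement of grounds is filed) gives a deadline of June 5, 2011; done April 22, 2011 — timely.
Step 5 — must wait 10 days from April 21, 2011 (when the statement of grounds is filed), so not before May 1, 2011; done April 27, 2011 — 4 days too early.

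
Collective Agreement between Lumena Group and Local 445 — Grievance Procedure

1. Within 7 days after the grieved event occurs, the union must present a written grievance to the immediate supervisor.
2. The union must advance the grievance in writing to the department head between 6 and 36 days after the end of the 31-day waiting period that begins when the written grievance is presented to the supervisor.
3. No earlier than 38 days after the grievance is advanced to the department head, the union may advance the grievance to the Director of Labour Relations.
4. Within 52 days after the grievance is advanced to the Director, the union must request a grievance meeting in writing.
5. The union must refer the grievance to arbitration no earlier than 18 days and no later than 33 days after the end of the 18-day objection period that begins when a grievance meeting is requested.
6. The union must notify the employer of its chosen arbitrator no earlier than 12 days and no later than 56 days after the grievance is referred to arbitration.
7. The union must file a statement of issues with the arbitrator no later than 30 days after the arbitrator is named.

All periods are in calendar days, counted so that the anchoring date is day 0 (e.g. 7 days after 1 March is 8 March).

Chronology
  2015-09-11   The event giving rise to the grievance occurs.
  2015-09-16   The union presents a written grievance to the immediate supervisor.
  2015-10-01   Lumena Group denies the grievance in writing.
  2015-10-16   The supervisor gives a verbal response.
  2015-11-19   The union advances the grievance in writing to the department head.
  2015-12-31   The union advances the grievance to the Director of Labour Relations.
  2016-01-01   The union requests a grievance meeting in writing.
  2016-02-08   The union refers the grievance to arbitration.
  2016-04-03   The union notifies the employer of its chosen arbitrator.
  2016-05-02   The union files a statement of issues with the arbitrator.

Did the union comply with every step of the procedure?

Yes

(1) due by 2015-09-11 + 7 days = 2015-09-18; completed 2015-09-16, before the deadline.
(2) the permitted window runs from 2015-10-17 + 6 = 2015-10-23 to 2015-10-17 + 36 = 2015-11-22; done 2015-11-19, which is between those dates.
(3) permitted from 2015-11-19 + 38 days = 2015-12-27 onward; done 2015-12-31, after the minimum wait.
(4) due by 2015-12-31 + 52 days = 2016-02-21; completed 2016-01-01, before the deadline.
(5) the permitted window runs from 2016-01-19 + 18 = 2016-02-06 to 2016-01-19 + 33 = 2016-02-21; done 2016-02-08, which is between those dates.
(6) the permitted window runs from 2016-02-08 + 12 = 2016-02-20 to 2016-02-08 + 56 = 2016-04-04; 2016-04-03 falls inside that range.
(7) due by 2016-04-03 + 30 days = 2016-05-03; 2016-05-02 is within that limit.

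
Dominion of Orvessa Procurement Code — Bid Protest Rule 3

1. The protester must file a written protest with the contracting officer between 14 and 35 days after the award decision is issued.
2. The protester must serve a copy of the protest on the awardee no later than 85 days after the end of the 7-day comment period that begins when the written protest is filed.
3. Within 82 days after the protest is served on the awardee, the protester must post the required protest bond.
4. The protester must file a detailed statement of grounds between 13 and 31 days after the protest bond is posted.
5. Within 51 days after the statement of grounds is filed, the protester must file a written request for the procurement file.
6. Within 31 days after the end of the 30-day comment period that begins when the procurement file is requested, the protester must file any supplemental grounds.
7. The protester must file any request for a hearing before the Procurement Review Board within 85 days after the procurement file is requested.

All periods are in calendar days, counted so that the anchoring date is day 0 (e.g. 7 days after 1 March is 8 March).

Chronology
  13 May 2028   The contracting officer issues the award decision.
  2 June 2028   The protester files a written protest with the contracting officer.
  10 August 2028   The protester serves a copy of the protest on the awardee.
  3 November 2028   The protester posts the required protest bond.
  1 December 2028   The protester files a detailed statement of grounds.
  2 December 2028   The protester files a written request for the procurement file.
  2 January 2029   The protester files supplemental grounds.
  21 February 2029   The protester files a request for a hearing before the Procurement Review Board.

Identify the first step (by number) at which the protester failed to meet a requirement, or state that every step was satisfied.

Step 3

Step 1: the window is 14–35 days after 13 May 2028 (when the award decision is issued), so 27 May 2028 through 17 June 2028; done 2 June 2028, which is between those dates.
Step 2: 85 days after 9 June 2028 (end of the 7-day comment period, which began when the written protest is filed on 2 June 2028) is 2 September 2028; completed 10 August 2028, before the deadline.
Step 3: 82 days after 10 August 2028 (when the protest is served on the awardee) is 31 October 2028; 3 November 2028 misses that deadline by 3 days.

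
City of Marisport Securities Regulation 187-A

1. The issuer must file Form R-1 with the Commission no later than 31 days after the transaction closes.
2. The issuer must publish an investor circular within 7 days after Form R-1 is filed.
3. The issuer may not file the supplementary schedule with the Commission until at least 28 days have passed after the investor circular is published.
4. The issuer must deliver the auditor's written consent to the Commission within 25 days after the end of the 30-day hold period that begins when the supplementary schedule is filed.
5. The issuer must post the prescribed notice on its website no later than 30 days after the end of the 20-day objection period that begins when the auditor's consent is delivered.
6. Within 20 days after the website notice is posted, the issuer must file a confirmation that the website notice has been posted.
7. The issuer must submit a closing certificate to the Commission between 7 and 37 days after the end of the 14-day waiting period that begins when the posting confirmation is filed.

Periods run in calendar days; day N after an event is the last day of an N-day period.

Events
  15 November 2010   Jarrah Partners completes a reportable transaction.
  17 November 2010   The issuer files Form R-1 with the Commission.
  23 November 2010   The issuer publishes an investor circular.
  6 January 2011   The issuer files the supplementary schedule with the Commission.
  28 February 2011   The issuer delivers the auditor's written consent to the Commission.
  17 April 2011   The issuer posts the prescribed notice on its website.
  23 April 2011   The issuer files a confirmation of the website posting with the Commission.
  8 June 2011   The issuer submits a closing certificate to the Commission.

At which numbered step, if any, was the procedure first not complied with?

Step 1: 31 days after 15 November 2010 (when the transaction closes) is 16 December 2010; 17 November 2010 is within that limit.
Step 2: 7 days after 17 November 2010 (when Form R-1 is filed) is 24 November 2010; 23 November 2010 is within that limit.
Step 3: the earliest permitted date is 28 days after 23 November 2010 (when the investor circular is published), i.e. 21 December 2010; 6 January 2011 is on or after that date.
Step 4: 25 days after 5 February 2011 (end of the 30-day hold period, which began when the supplementary schedule is filed on 6 January 2011) is 2 March 2011; completed 28 February 2011, before the deadline.
Step 5: 30 days after 20 March 2011 (end of the 20-day objection period, which began when the auditor's consent is delivered on 28 February 2011) is 19 April 2011; 17 April 2011 is within that limit.
Step 6: 20 days after 17 April 2011 (when the website notice is posted) is 7 May 2011; 23 April 2011 is within that limit.
Step 7: the window is 7–37 days after 7 May 2011 (end of the 14-day waiting period, which began when the posting confirmation is filed on 23 April 2011), so 14 May 2011 through 13 June 2011; done 8 June 2011 — within the window.

None — every step was satisfied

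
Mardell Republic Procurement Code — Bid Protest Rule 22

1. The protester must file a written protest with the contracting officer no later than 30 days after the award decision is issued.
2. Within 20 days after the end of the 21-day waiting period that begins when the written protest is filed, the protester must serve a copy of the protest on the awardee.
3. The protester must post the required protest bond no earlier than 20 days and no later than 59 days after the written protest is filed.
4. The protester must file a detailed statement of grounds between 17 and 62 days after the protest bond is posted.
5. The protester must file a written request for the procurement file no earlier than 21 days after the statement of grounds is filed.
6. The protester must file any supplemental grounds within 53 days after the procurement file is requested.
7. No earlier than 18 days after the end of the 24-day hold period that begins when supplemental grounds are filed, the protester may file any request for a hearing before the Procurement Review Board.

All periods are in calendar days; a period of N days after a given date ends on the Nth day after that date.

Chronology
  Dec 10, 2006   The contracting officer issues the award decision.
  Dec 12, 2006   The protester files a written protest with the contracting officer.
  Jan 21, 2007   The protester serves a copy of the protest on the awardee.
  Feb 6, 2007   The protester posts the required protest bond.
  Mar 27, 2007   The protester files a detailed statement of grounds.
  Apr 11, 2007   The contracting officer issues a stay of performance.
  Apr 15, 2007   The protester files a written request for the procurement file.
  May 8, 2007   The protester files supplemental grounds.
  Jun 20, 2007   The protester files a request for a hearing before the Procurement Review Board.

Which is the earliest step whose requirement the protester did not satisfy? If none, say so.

(1) due by Dec 10, 2006 + 30 days = Jan 9, 2007; Dec 12, 2006 is within that limit.
(2) due by Jan 2, 2007 + 20 days = Jan 22, 2007; done Jan 21, 2007 — timely.
(3) the permitted window runs from Dec 12, 2006 + 20 = Jan 1, 2007 to Dec 12, 2006 + 59 = Feb 9, 2007; done Feb 6, 2007 — within the window.
(4) the permitted window runs from Feb 6, 2007 + 17 = Feb 23, 2007 to Feb 6, 2007 + 62 = Apr 9, 2007; done Mar 27, 2007, which is between those dates.
(5) permitted from Mar 27, 2007 + 21 days = Apr 17, 2007 onward; acted on Apr 15, 2007, 2 days prematurely.
The analysis stops there.

Step 5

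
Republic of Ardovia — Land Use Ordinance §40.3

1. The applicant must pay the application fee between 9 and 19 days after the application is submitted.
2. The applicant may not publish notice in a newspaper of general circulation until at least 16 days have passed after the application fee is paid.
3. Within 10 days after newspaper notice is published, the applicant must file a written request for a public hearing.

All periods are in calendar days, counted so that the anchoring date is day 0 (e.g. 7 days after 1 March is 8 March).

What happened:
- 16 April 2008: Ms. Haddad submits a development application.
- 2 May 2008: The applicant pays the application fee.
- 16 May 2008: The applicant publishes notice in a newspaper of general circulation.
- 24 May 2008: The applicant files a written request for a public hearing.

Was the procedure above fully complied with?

No

Step 1: the window is 9–19 days after 16 April 2008 (when the application is submitted), so 25 April 2008 through 5 May 2008; done 2 May 2008 — within the window.
Step 2: the earliest permitted date is 16 days after 2 May 2008 (when the application fee is paid), i.e. 18 May 2008; 16 May 2008 is 2 days before the earliest permitted date.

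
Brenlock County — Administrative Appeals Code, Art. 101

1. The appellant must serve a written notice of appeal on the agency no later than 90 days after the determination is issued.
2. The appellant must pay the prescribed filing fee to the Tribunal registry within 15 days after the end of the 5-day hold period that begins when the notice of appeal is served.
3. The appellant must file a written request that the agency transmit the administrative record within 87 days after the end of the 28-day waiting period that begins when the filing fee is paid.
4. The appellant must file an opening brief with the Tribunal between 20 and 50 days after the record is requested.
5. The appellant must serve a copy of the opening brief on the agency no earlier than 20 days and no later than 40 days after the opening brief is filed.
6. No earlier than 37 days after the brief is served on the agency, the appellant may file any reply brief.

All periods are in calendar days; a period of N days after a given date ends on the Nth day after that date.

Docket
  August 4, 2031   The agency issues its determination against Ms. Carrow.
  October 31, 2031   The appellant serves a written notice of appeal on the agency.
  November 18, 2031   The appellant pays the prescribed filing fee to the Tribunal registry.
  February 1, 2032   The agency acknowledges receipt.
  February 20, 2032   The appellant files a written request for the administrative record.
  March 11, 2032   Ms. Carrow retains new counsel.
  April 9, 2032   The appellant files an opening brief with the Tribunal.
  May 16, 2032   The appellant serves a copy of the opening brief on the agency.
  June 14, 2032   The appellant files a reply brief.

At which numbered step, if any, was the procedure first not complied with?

Step 1 — counting 90 days from August 4, 2031 (when the determination is issued) gives a deadline of November 2, 2031; done October 31, 2031 — timely.
Step 2 — counting 15 days from November 5, 2031 (end of the 5-day hold period, which began when the notice of appeal is served on October 31, 2031) gives a deadline of November 20, 2031; done November 18, 2031 — timely.
Step 3 — counting 87 days from December 16, 2031 (end of the 28-day waiting period, which began when the filing fee is paid on November 18, 2031) gives a deadline of March 12, 2032; completed February 20, 2032, before the deadline.
Step 4 — 20 and 50 days from February 20, 2032 (when the record is requested) are March 11, 2032 and April 10, 2032 respectively; April 9, 2032 falls inside that range.
Step 5 — 20 and 40 days from April 9, 2032 (when the opening brief is filed) are April 29, 2032 and May 19, 2032 respectively; done May 16, 2032, which is between those dates.
Step 6 — must wait 37 days from May 16, 2032 (when the brief is served on the agency), so not before June 22, 2032; acted on June 14, 2032, 8 days prematurely.
Later steps need not be reached.

Step 6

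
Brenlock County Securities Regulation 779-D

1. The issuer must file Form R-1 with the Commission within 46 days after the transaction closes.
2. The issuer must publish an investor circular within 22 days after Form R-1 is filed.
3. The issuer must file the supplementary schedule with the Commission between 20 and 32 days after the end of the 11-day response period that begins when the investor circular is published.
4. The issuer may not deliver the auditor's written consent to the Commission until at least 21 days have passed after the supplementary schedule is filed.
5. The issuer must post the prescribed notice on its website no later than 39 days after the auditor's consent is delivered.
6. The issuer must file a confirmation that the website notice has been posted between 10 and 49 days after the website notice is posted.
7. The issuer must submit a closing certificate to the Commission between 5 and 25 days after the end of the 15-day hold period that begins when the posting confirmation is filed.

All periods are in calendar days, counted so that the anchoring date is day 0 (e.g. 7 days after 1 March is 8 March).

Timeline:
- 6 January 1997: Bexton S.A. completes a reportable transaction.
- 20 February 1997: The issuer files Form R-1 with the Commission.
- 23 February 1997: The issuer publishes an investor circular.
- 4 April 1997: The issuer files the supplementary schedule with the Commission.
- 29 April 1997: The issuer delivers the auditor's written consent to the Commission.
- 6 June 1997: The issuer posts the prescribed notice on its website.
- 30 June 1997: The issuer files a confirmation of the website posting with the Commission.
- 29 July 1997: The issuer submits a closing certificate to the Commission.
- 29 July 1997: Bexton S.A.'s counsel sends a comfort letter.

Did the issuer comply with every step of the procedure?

Yes

Step 1: 46 days after 6 January 1997 (when the transaction closes) is 21 February 1997; done 20 February 1997 — timely.
Step 2: 22 days after 20 February 1997 (when Form R-1 is filed) is 14 March 1997; done 23 February 1997 — timely.
Step 3: the window is 20–32 days after 6 March 1997 (end of the 11-day response period, which began when the investor circular is published on 23 February 1997), so 26 March 1997 through 7 April 1997; done 4 April 1997, which is between those dates.
Step 4: the earliest permitted date is 21 days after 4 April 1997 (when the supplementary schedule is filed), i.e. 25 April 1997; done 29 April 1997 — permitted.
Step 5: 39 days after 29 April 1997 (when the auditor's consent is delivered) is 7 June 1997; 6 June 1997 is within that limit.
Step 6: the window is 10–49 days after 6 June 1997 (when the website notice is posted), so 16 June 1997 through 25 July 1997; done 30 June 1997 — within the window.
Step 7: the window is 5–25 days after 15 July 1997 (end of the 15-day hold period, which began when the posting confirmation is filed on 30 June 1997), so 20 July 1997 through 9 August 1997; 29 July 1997 falls inside that range.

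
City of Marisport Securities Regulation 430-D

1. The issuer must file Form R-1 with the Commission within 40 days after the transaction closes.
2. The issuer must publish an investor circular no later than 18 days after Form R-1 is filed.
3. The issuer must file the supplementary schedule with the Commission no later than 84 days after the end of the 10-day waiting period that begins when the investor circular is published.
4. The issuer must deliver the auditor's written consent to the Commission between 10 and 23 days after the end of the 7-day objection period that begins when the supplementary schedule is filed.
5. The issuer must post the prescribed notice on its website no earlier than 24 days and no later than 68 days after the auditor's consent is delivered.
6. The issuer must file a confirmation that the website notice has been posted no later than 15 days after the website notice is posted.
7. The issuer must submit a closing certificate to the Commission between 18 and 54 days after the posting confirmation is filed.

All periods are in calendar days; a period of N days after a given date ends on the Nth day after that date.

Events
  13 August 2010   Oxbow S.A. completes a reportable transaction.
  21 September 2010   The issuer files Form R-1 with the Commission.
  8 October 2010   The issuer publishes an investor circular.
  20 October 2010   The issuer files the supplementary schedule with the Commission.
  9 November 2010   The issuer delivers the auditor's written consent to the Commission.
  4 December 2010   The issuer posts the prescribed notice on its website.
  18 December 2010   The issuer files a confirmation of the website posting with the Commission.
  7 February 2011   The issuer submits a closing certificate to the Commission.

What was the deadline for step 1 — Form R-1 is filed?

22 September 2010

Step 1 runs from 13 August 2010, when the transaction closes. 40 days after 13 August 2010 is 22 September 2010.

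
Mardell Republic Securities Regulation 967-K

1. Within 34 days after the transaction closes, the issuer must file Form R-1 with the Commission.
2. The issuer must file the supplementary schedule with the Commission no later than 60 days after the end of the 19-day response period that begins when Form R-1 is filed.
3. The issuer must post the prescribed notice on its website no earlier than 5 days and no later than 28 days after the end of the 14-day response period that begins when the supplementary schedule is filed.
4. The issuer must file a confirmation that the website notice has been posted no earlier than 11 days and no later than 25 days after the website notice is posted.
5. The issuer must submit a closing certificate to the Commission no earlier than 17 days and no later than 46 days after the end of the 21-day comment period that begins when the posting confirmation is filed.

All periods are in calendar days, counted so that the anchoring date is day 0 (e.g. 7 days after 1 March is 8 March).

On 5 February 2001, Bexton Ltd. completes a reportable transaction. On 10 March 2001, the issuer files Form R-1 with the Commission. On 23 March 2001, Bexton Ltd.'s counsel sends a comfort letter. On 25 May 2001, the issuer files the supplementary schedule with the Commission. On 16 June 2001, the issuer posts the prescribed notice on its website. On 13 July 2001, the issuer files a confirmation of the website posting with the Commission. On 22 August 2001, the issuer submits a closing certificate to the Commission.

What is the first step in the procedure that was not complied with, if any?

(1) due by 5 February 2001 + 34 days = 11 March 2001; 10 March 2001 is within that limit.
(2) due by 29 March 2001 + 60 days = 28 May 2001; completed 25 May 2001, before the deadline.
(3) the permitted window runs from 8 June 2001 + 5 = 13 June 2001 to 8 June 2001 + 28 = 6 July 2001; 16 June 2001 falls inside that range.
(4) the permitted window runs from 16 June 2001 + 11 = 27 June 2001 to 16 June 2001 + 25 = 11 July 2001; 13 July 2001 is 2 days past the end of the window.

Step 4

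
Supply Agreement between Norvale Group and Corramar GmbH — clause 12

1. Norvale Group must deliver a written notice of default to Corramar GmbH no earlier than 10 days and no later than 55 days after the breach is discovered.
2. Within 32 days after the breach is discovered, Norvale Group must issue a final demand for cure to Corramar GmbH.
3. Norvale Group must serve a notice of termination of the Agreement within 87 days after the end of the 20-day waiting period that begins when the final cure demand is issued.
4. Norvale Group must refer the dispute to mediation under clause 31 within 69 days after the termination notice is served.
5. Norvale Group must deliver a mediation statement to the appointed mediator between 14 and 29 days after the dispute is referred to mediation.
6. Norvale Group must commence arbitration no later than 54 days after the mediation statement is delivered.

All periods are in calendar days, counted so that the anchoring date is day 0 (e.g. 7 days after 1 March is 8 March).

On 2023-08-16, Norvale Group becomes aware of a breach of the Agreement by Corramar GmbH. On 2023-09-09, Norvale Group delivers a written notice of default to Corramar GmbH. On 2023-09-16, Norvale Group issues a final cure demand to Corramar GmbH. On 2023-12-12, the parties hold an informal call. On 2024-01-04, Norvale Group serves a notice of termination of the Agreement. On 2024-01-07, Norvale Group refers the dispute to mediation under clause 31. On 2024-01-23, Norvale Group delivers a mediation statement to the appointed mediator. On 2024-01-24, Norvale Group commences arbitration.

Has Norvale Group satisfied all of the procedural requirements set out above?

(1) the permitted window runs from 2023-08-16 + 10 = 2023-08-26 to 2023-08-16 + 55 = 2023-10-10; done 2023-09-09 — within the window.
(2) due by 2023-08-16 + 32 days = 2023-09-17; completed 2023-09-16, before the deadline.
(3) due by 2023-10-06 + 87 days = 2024-01-01; done 2024-01-04 — 3 days late.

No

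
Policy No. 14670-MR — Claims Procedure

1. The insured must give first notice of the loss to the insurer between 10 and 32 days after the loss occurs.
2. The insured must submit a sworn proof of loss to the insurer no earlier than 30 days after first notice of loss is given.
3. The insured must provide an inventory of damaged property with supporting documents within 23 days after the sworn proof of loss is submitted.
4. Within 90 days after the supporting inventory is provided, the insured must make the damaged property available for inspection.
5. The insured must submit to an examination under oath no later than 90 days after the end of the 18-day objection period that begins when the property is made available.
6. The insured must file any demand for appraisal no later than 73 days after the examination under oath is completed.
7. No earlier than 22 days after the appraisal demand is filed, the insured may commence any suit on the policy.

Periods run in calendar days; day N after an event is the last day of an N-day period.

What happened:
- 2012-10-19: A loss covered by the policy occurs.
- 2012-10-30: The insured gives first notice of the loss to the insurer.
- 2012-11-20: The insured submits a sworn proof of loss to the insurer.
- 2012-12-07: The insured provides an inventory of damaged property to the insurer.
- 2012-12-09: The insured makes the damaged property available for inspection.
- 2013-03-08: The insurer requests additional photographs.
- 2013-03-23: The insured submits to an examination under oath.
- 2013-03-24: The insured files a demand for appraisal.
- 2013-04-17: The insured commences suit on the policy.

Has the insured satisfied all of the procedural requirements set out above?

Step 1: the window is 10–32 days after 2012-10-19 (when the loss occurs), so 2012-10-29 through 2012-11-20; done 2012-10-30, which is between those dates.
Step 2: the earliest permitted date is 30 days after 2012-10-30 (when first notice of loss is given), i.e. 2012-11-29; 2012-11-20 is 9 days before the earliest permitted date.

No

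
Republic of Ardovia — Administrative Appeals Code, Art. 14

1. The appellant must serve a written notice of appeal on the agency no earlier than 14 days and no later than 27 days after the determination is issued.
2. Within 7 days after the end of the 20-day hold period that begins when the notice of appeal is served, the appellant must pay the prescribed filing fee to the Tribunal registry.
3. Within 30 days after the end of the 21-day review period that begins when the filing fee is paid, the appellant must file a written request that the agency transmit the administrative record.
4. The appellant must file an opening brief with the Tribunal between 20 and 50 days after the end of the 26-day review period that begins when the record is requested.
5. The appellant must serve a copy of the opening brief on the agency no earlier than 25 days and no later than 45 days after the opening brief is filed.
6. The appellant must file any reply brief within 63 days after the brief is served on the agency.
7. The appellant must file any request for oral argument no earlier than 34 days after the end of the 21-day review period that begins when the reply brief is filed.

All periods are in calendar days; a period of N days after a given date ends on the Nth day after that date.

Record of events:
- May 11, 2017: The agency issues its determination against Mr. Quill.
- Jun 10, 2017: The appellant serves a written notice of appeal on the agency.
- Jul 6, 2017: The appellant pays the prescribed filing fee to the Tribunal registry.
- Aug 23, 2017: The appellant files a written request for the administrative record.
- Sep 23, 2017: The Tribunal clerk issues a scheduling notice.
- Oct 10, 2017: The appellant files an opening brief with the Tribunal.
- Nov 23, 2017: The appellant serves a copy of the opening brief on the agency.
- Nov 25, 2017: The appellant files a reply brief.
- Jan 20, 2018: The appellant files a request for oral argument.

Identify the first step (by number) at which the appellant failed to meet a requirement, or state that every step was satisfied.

Step 1 — 14 and 27 days from May 11, 2017 (when the determination is issued) are May 25, 2017 and Jun 7, 2017 respectively; done Jun 10, 2017 — 3 days after the window closed.
The procedure was therefore not followed at step 1.

Step 1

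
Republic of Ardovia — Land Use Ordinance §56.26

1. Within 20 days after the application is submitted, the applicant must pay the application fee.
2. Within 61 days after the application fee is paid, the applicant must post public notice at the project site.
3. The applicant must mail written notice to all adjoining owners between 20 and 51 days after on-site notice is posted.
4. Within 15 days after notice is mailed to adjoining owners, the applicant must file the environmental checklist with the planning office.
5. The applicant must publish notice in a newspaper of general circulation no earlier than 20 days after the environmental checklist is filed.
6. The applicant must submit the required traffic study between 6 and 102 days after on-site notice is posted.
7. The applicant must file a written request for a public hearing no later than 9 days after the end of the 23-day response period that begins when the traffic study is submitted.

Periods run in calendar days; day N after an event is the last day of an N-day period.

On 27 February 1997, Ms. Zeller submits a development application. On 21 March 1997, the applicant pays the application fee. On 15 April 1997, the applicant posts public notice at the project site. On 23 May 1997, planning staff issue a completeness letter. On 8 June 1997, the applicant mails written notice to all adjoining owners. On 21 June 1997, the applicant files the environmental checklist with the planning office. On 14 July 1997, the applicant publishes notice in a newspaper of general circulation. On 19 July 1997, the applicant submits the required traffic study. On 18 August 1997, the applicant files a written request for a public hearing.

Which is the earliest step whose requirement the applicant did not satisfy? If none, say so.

Step 1 — counting 20 days from 27 February 1997 (when the application is submitted) gives a deadline of 19 March 1997; done 21 March 1997 — 2 days late.
The procedure was therefore not followed at step 1.

Step 1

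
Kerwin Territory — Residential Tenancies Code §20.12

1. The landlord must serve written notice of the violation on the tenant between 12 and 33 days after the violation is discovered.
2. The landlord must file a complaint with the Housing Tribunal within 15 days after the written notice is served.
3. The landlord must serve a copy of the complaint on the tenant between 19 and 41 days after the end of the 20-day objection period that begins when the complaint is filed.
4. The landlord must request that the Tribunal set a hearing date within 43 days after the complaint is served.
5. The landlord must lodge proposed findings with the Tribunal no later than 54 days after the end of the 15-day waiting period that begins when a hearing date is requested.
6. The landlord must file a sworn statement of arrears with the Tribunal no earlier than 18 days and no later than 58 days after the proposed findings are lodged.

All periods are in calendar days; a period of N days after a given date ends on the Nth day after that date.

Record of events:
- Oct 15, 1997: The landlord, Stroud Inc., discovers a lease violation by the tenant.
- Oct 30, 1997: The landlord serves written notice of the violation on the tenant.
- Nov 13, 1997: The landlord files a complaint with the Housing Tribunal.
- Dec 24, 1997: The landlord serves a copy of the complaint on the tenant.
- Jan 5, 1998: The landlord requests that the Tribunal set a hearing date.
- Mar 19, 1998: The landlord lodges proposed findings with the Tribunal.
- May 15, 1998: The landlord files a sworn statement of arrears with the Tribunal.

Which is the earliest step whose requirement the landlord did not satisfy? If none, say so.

Step 1 — 12 and 33 days from Oct 15, 1997 (when the violation is discovered) are Oct 27, 1997 and Nov 17, 1997 respectively; done Oct 30, 1997 — within the window.
Step 2 — counting 15 days from Oct 30, 1997 (when the written notice is served) gives a deadline of Nov 14, 1997; Nov 13, 1997 is within that limit.
Step 3 — 19 and 41 days from Dec 3, 1997 (end of the 20-day objection period, which began when the complaint is filed on Nov 13, 1997) are Dec 22, 1997 and Jan 13, 1998 respectively; Dec 24, 1997 falls inside that range.
Step 4 — counting 43 days from Dec 24, 1997 (when the complaint is served) gives a deadline of Feb 5, 1998; Jan 5, 1998 is within that limit.
Step 5 — counting 54 days from Jan 20, 1998 (end of the 15-day waiting period, which began when a hearing date is requested on Jan 5, 1998) gives a deadline of Mar 15, 1998; done Mar 19, 1998 — 4 days late.

Step 5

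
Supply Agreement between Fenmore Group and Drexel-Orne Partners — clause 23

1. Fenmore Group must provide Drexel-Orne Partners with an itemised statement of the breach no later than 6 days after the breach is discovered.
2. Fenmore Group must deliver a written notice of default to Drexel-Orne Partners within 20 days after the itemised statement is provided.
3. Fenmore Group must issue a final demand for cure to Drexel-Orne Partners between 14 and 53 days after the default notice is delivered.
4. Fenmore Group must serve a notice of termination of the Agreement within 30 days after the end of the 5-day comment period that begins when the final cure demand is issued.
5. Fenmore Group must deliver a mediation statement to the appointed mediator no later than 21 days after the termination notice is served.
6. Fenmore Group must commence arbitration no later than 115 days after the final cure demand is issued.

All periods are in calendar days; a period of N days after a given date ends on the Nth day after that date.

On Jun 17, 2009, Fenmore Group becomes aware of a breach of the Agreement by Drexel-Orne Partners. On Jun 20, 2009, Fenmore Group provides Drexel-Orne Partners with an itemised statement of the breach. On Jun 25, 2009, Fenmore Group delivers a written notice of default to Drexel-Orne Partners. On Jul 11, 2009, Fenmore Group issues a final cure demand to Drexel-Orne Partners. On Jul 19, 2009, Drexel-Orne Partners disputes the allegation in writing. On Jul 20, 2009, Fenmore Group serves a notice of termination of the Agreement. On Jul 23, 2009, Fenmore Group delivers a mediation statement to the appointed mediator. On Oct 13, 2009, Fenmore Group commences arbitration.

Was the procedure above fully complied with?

Step 1: 6 days after Jun 17, 2009 (when the breach is discovered) is Jun 23, 2009; done Jun 20, 2009 — timely.
Step 2: 20 days after Jun 20, 2009 (when the itemised statement is provided) is Jul 10, 2009; done Jun 25, 2009 — timely.
Step 3: the window is 14–53 days after Jun 25, 2009 (when the default notice is delivered), so Jul 9, 2009 through Aug 17, 2009; Jul 11, 2009 falls inside that range.
Step 4: 30 days after Jul 16, 2009 (end of the 5-day comment period, which began when the final cure demand is issued on Jul 11, 2009) is Aug 15, 2009; Jul 20, 2009 is within that limit.
Step 5: 21 days after Jul 20, 2009 (when the termination notice is served) is Aug 10, 2009; Jul 23, 2009 is within that limit.
Step 6: 115 days after Jul 11, 2009 (when the final cure demand is issued) is Nov 3, 2009; done Oct 13, 2009 — timely.

Yes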